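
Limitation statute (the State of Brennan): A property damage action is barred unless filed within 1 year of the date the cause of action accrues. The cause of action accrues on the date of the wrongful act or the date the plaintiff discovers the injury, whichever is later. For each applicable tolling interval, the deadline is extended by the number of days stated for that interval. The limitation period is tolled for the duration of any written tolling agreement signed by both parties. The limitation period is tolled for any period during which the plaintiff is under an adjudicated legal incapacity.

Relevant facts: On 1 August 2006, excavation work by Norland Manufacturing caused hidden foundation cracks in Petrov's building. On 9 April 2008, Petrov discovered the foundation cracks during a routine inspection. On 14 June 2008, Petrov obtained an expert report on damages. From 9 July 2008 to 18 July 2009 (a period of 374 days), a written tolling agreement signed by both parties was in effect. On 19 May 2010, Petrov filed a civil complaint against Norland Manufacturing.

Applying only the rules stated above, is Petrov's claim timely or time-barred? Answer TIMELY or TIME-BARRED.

TIME-BARRED

Because discovery on 9 April 2008 post-dates the 1 August 2006 act, accrual under the later-of rule falls on 9 April 2008.
Adding the 1 year base period to 9 April 2008 gives a deadline of 9 April 2009, before any tolling.
The period was tolled for 374 days by the written tolling agreement (9 July 2008 to 18 July 2009), pushing the deadline to 18 April 2010.
None of the other events listed affects the running of the period under the stated rules.
The 19 May 2010 filing falls after the 18 April 2010 deadline; the claim is time-barred.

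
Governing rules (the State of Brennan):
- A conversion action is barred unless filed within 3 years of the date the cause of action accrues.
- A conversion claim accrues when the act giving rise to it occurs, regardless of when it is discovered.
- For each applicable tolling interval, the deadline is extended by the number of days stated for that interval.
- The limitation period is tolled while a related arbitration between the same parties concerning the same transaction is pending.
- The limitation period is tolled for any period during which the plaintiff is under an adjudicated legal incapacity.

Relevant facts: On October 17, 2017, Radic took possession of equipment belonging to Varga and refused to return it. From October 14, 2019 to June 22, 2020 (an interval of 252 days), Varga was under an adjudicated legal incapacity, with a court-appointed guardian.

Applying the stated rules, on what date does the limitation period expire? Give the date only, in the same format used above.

The cause of action accrued on October 17, 2017, the date of the act.
The untolled deadline — 3 years after October 17, 2017 — is October 17, 2020.
Because the plaintiff's legal incapacity ran from October 14, 2019 to June 22, 2020, the deadline is extended by 252 days to June 26, 2021.

June 26, 2021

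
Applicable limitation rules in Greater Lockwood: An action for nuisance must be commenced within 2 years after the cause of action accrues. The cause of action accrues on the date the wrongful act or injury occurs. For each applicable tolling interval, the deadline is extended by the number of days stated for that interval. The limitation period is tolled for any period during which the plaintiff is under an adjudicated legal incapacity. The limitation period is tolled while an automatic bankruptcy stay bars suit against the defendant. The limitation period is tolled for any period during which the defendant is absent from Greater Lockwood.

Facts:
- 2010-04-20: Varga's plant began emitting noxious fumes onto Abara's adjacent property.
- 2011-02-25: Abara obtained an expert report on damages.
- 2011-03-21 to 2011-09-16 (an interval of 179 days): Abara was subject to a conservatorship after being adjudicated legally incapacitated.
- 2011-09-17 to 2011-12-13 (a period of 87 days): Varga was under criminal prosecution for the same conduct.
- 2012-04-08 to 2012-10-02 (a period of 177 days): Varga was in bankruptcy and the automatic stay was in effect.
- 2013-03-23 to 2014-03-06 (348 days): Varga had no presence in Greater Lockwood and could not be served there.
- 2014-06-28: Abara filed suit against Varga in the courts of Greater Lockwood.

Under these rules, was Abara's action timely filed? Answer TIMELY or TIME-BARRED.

The claim accrued on 2010-04-20, when the wrongful act occurred.
Adding the 2 years base period to 2010-04-20 gives a deadline of 2012-04-20, before any tolling.
The period was tolled for 179 days by the plaintiff's legal incapacity (2011-03-21 to 2011-09-16), pushing the deadline to 2012-10-16.
The automatic bankruptcy stay from 2012-04-08 to 2012-10-02 tolled the period for 177 days, extending the deadline to 2013-04-11.
The period was tolled for 348 days by the defendant's absence from the jurisdiction (2013-03-23 to 2014-03-06), pushing the deadline to 2014-03-25.
No stated provision tolls the period for a criminal prosecution, so the interval from 2011-09-17 to 2011-12-13 has no effect on the deadline.
The other events in the timeline have no effect on the limitation period under the stated rules.
Abara filed on 2014-06-28, after the 2014-03-25 deadline, so the action is time-barred.

TIME-BARRED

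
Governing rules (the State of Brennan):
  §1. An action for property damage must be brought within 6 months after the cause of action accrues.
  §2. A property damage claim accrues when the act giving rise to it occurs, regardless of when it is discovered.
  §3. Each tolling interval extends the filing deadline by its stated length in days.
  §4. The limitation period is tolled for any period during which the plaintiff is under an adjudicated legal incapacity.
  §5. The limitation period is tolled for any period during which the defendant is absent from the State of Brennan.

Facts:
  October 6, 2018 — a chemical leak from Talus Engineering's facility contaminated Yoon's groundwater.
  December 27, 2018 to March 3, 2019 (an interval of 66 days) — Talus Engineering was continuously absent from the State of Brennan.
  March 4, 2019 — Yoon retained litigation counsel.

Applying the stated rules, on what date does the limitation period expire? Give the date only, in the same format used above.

June 11, 2019

The claim accrued on October 6, 2018, when the wrongful act occurred.
The untolled deadline — 6 months after October 6, 2018 — is April 6, 2019.
Because the defendant's absence from the jurisdiction ran from December 27, 2018 to March 3, 2019, the deadline is extended by 66 days to June 11, 2019.
Nothing else in the chronology tolls or restarts the period.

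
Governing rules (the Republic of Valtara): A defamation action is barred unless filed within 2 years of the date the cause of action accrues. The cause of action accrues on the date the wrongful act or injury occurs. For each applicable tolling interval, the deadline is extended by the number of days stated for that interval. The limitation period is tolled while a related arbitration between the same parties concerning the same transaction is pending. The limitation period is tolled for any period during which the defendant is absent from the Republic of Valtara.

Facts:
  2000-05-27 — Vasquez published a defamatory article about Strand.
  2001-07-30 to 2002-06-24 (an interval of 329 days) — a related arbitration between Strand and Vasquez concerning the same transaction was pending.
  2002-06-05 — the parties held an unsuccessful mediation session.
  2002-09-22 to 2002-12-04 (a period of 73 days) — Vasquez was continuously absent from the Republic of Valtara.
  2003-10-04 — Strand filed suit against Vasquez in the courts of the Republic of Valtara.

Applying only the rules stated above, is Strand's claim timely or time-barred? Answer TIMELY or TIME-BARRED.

The claim accrued on 2000-05-27, when the wrongful act occurred.
Adding the 2 years base period to 2000-05-27 gives a deadline of 2002-05-27, before any tolling.
The period was tolled for 329 days by the pending related arbitration (2001-07-30 to 2002-06-24), pushing the deadline to 2003-04-21.
The period was tolled for 73 days by the defendant's absence from the jurisdiction (2002-09-22 to 2002-12-04), pushing the deadline to 2003-07-03.
The other events in the timeline have no effect on the limitation period under the stated rules.
The 2003-10-04 filing falls after the 2003-07-03 deadline; the claim is time-barred.

TIME-BARRED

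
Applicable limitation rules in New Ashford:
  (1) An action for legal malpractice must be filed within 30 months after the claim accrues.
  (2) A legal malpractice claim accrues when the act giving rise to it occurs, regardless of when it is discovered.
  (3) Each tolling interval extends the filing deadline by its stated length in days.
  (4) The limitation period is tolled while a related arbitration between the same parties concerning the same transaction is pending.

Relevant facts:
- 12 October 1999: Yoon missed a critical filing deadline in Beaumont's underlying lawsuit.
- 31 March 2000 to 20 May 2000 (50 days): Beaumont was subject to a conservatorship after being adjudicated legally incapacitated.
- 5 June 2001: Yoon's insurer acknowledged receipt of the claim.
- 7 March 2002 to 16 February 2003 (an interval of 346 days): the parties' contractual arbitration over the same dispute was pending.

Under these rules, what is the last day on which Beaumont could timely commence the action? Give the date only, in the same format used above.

The claim accrued on 12 October 1999, the date of the act.
Adding the 30 months base period to 12 October 1999 gives a deadline of 12 April 2002, before any tolling.
Because the pending related arbitration ran from 7 March 2002 to 16 February 2003, the deadline is extended by 346 days to 24 March 2003.
No stated provision tolls the period for the plaintiff's incapacity, so the interval from 31 March 2000 to 20 May 2000 has no effect on the deadline.
The other events in the timeline have no effect on the limitation period under the stated rules.

24 March 2003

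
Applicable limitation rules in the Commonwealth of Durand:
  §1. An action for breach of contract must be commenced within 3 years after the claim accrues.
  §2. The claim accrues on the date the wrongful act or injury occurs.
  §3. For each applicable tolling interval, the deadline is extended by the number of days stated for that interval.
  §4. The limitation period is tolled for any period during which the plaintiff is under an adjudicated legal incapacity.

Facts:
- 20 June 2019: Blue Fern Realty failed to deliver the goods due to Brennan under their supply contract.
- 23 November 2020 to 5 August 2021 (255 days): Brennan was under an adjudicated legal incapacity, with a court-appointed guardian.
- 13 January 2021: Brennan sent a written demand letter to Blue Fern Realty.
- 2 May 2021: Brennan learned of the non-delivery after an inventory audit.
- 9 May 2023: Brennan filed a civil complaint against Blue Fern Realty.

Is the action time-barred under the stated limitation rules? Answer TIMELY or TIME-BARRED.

TIME-BARRED

Because the rule ties accrual to occurrence, the claim accrued on 20 June 2019, not on the 2 May 2021 discovery date.
Adding the 3 years base period to 20 June 2019 gives a deadline of 20 June 2022, before any tolling.
The period was tolled for 255 days by the plaintiff's legal incapacity (23 November 2020 to 5 August 2021), pushing the deadline to 2 March 2023.
The other events in the timeline have no effect on the limitation period under the stated rules.
Filing on 9 May 2023 missed the 2 March 2023 deadline — the action is time-barred.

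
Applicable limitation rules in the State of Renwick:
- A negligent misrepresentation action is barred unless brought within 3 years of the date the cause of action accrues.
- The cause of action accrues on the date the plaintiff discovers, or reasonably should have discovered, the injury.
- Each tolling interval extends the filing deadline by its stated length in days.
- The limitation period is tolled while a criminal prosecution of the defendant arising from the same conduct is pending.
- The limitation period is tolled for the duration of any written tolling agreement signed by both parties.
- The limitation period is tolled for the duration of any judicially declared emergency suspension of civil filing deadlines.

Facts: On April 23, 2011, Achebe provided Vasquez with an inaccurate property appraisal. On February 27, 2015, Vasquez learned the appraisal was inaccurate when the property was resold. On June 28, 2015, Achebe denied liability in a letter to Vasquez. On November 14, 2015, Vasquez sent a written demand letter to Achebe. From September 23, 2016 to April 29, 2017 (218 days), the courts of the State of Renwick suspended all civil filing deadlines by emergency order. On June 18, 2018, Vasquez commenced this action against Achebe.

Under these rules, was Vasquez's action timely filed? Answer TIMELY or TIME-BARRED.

TIMELY

Accrual is tied to discovery, so the period began on February 27, 2015 rather than on April 23, 2011 when the act occurred.
The untolled deadline — 3 years after February 27, 2015 — is February 27, 2018.
Because the emergency suspension of filing deadlines ran from September 23, 2016 to April 29, 2017, the deadline is extended by 218 days to October 3, 2018.
The other events in the timeline have no effect on the limitation period under the stated rules.
Vasquez filed on June 18, 2018, before the October 3, 2018 deadline, so the action is timely.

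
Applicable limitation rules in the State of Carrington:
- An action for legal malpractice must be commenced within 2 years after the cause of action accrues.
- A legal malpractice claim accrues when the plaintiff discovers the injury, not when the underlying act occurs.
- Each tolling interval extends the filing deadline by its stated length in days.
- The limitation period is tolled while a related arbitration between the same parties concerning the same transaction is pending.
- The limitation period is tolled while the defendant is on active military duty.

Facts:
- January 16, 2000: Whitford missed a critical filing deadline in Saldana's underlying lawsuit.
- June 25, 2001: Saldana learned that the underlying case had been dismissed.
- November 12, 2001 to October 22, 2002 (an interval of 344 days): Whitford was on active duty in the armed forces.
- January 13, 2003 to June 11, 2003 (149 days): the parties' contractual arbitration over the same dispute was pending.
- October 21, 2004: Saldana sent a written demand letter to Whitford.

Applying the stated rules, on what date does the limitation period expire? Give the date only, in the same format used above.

October 30, 2004

Accrual is tied to discovery, so the period began on June 25, 2001 rather than on January 16, 2000 when the act occurred.
The untolled deadline — 2 years after June 25, 2001 — is June 25, 2003.
Because the defendant's active military service ran from November 12, 2001 to October 22, 2002, the deadline is extended by 344 days to June 3, 2004.
Because the pending related arbitration ran from January 13, 2003 to June 11, 2003, the deadline is extended by 149 days to October 30, 2004.
The other events in the timeline have no effect on the limitation period under the stated rules.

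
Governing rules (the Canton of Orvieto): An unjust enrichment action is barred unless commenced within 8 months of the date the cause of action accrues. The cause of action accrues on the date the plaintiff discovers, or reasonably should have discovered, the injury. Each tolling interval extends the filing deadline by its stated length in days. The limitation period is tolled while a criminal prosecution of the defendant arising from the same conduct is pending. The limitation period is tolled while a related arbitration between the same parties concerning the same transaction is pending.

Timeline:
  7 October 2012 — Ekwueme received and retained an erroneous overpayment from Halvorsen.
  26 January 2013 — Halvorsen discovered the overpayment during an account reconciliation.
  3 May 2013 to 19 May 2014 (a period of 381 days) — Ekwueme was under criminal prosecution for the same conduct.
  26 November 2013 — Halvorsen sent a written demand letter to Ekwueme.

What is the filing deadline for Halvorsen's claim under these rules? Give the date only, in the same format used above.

12 October 2014

Accrual is tied to discovery, so the period began on 26 January 2013 rather than on 7 October 2012 when the act occurred.
Adding the 8 months base period to 26 January 2013 gives a deadline of 26 September 2013, before any tolling.
Because the pending criminal prosecution ran from 3 May 2013 to 19 May 2014, the deadline is extended by 381 days to 12 October 2014.
None of the other events listed affects the running of the period under the stated rules.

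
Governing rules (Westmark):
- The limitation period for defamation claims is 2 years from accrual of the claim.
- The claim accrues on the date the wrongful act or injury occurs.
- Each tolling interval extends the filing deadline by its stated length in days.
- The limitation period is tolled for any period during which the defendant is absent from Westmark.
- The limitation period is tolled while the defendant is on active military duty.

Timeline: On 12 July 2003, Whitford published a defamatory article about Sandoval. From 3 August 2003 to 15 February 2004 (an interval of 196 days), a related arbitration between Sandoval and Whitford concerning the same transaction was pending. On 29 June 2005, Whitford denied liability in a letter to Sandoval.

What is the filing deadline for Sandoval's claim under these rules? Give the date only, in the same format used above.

The limitation period began to run on 12 July 2003.
2 years from 12 July 2003 is 12 July 2005.
Although a pending arbitration ran from 3 August 2003 to 15 February 2004, the stated rules do not make that a tolling event, so it is disregarded.
The other events in the timeline have no effect on the limitation period under the stated rules.

12 July 2005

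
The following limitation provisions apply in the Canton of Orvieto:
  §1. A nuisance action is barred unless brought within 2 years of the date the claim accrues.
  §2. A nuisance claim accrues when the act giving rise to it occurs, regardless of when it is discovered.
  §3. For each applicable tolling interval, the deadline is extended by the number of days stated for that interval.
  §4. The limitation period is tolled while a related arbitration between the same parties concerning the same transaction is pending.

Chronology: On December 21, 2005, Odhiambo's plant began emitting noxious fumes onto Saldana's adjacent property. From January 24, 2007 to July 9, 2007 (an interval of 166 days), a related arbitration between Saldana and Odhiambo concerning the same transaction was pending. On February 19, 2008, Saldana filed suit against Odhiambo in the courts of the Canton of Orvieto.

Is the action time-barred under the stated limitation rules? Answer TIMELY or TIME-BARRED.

TIMELY

The claim accrued on December 21, 2005, when the wrongful act occurred.
The untolled deadline — 2 years after December 21, 2005 — is December 21, 2007.
The pending related arbitration from January 24, 2007 to July 9, 2007 tolled the period for 166 days, extending the deadline to June 4, 2008.
Filing on February 19, 2008 beat the June 4, 2008 deadline — the action is timely.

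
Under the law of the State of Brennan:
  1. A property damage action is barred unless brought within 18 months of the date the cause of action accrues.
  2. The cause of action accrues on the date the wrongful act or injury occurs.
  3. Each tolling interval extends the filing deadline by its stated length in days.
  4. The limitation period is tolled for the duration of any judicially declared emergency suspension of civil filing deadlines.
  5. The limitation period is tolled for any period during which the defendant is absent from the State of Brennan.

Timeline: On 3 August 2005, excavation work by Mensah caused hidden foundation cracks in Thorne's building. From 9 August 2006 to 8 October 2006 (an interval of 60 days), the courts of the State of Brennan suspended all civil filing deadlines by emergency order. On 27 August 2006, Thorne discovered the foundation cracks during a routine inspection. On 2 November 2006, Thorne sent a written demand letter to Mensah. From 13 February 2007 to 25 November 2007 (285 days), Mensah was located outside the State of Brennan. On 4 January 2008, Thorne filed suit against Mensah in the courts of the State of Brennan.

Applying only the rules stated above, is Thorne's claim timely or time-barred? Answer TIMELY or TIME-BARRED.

TIMELY

Because the rule ties accrual to occurrence, the claim accrued on 3 August 2005, not on the 27 August 2006 discovery date.
Adding the 18 months base period to 3 August 2005 gives a deadline of 3 February 2007, before any tolling.
Because the emergency suspension of filing deadlines ran from 9 August 2006 to 8 October 2006, the deadline is extended by 60 days to 4 April 2007.
The defendant's absence from the jurisdiction from 13 February 2007 to 25 November 2007 tolled the period for 285 days, extending the deadline to 14 January 2008.
None of the other events listed affects the running of the period under the stated rules.
Thorne filed on 4 January 2008, before the 14 January 2008 deadline, so the action is timely.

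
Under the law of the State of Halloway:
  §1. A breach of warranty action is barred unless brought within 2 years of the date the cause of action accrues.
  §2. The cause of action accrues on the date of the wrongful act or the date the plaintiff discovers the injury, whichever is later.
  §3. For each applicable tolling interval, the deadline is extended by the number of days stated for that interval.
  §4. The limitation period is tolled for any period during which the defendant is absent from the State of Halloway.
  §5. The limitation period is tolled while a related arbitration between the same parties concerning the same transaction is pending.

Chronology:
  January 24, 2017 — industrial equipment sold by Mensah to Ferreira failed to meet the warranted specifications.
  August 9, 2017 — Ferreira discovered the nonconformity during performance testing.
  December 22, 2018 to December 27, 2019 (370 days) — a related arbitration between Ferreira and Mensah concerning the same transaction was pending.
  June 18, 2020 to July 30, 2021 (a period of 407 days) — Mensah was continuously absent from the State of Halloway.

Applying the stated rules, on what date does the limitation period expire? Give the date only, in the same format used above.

September 24, 2021

Because discovery on August 9, 2017 post-dates the January 24, 2017 act, accrual under the later-of rule falls on August 9, 2017.
Adding the 2 years base period to August 9, 2017 gives a deadline of August 9, 2019, before any tolling.
The period was tolled for 370 days by the pending related arbitration (December 22, 2018 to December 27, 2019), pushing the deadline to August 13, 2020.
The defendant's absence from the jurisdiction from June 18, 2020 to July 30, 2021 tolled the period for 407 days, extending the deadline to September 24, 2021.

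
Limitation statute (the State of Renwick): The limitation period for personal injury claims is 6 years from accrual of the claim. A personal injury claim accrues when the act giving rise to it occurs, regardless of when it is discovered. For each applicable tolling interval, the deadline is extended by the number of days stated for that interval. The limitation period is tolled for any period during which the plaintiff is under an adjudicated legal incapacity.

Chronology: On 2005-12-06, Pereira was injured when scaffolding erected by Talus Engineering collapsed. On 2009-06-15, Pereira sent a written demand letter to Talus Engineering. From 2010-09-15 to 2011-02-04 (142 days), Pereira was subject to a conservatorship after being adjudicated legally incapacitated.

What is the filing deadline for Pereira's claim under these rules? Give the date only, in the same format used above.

2012-04-26

The claim accrued on 2005-12-06, the date of the act.
The untolled deadline — 6 years after 2005-12-06 — is 2011-12-06.
Because the plaintiff's legal incapacity ran from 2010-09-15 to 2011-02-04, the deadline is extended by 142 days to 2012-04-26.
Nothing else in the chronology tolls or restarts the period.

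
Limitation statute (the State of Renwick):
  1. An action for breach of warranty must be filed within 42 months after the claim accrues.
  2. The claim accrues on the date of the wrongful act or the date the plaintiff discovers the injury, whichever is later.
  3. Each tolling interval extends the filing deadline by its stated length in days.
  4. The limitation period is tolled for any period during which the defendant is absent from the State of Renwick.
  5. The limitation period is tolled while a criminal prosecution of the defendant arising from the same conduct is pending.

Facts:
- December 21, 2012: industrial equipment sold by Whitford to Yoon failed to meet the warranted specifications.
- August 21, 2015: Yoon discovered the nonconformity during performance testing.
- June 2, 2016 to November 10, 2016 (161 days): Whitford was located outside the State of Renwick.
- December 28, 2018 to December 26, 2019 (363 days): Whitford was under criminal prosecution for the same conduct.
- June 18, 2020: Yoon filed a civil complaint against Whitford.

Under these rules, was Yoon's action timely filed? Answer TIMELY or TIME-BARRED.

Taking the later of the act (December 21, 2012) and discovery (August 21, 2015), the claim accrued on August 21, 2015.
Adding the 42 months base period to August 21, 2015 gives a deadline of February 21, 2019, before any tolling.
Because the defendant's absence from the jurisdiction ran from June 2, 2016 to November 10, 2016, the deadline is extended by 161 days to August 1, 2019.
Because the pending criminal prosecution ran from December 28, 2018 to December 26, 2019, the deadline is extended by 363 days to July 29, 2020.
Yoon filed on June 18, 2020, before the July 29, 2020 deadline, so the action is timely.

TIMELY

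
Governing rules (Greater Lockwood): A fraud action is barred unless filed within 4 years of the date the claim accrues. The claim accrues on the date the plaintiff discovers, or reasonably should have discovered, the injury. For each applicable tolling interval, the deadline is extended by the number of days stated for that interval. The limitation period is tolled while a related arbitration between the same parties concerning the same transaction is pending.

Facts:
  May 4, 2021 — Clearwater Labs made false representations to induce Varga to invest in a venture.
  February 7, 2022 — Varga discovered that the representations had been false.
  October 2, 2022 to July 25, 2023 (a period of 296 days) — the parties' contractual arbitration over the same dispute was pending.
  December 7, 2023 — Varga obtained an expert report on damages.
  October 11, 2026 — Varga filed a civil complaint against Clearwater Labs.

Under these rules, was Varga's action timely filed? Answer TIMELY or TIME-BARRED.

TIMELY

The claim did not accrue until Varga discovered the injury on February 7, 2022; the May 4, 2021 act date does not start the clock under the stated rule.
4 years from February 7, 2022 is February 7, 2026.
Because the pending related arbitration ran from October 2, 2022 to July 25, 2023, the deadline is extended by 296 days to November 30, 2026.
None of the other events listed affects the running of the period under the stated rules.
Varga filed on October 11, 2026, before the November 30, 2026 deadline, so the action is timely.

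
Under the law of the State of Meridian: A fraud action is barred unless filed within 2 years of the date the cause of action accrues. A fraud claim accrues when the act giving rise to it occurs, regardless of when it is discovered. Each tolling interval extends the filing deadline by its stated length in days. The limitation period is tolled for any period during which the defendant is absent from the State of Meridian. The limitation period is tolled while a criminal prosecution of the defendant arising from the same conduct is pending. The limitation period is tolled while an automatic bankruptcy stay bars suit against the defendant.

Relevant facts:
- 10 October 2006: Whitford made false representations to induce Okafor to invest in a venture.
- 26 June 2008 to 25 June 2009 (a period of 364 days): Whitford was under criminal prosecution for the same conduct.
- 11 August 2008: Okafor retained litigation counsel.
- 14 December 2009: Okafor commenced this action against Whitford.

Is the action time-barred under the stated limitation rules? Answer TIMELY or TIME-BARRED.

TIME-BARRED

The claim accrued on 10 October 2006, when the wrongful act occurred.
2 years from 10 October 2006 is 10 October 2008.
Because the pending criminal prosecution ran from 26 June 2008 to 25 June 2009, the deadline is extended by 364 days to 9 October 2009.
The other events in the timeline have no effect on the limitation period under the stated rules.
The 14 December 2009 filing falls after the 9 October 2009 deadline; the claim is time-barred.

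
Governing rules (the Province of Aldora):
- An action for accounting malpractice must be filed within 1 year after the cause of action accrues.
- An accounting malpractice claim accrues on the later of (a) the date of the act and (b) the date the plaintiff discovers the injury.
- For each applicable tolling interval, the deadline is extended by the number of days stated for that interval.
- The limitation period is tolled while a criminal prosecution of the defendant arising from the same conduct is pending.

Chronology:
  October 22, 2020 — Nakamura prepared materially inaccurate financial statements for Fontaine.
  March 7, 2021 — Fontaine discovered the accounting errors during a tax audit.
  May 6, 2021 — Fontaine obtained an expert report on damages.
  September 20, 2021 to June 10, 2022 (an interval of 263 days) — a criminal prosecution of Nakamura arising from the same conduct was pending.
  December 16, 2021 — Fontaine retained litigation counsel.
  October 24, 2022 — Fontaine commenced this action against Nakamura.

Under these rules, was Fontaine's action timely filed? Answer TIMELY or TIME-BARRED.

The claim accrued on March 7, 2021 — the later of the October 22, 2020 act and the March 7, 2021 discovery.
1 year from March 7, 2021 is March 7, 2022.
Because the pending criminal prosecution ran from September 20, 2021 to June 10, 2022, the deadline is extended by 263 days to November 25, 2022.
Nothing else in the chronology tolls or restarts the period.
Fontaine filed on October 24, 2022, before the November 25, 2022 deadline, so the action is timely.

TIMELY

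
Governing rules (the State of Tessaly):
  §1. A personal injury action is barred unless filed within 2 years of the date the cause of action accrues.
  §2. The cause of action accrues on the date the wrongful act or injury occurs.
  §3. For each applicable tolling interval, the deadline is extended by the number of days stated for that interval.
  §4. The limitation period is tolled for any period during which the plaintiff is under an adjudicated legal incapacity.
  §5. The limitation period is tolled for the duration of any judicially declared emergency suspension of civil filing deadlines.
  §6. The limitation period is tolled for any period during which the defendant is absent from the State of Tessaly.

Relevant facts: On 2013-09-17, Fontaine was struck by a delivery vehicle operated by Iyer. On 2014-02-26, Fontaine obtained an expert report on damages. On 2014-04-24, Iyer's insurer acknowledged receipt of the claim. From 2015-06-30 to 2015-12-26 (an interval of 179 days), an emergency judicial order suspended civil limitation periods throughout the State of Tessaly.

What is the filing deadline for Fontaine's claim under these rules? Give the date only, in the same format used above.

2016-03-14

The cause of action accrued on 2013-09-17, the date of the act.
The untolled deadline — 2 years after 2013-09-17 — is 2015-09-17.
The emergency suspension of filing deadlines from 2015-06-30 to 2015-12-26 tolled the period for 179 days, extending the deadline to 2016-03-14.
Nothing else in the chronology tolls or restarts the period.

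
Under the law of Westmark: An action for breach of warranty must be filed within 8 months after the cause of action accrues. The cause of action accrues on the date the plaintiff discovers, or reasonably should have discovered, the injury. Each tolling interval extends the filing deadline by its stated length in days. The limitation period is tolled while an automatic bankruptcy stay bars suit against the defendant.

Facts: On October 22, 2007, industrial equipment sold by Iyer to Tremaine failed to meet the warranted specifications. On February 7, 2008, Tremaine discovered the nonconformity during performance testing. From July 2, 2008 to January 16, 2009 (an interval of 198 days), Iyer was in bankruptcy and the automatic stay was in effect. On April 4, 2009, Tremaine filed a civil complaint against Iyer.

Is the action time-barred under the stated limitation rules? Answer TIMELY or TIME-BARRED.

The claim did not accrue until Tremaine discovered the injury on February 7, 2008; the October 22, 2007 act date does not start the clock under the stated rule.
8 months from February 7, 2008 is October 7, 2008.
The period was tolled for 198 days by the automatic bankruptcy stay (July 2, 2008 to January 16, 2009), pushing the deadline to April 23, 2009.
Filing on April 4, 2009 beat the April 23, 2009 deadline — the action is timely.

TIMELY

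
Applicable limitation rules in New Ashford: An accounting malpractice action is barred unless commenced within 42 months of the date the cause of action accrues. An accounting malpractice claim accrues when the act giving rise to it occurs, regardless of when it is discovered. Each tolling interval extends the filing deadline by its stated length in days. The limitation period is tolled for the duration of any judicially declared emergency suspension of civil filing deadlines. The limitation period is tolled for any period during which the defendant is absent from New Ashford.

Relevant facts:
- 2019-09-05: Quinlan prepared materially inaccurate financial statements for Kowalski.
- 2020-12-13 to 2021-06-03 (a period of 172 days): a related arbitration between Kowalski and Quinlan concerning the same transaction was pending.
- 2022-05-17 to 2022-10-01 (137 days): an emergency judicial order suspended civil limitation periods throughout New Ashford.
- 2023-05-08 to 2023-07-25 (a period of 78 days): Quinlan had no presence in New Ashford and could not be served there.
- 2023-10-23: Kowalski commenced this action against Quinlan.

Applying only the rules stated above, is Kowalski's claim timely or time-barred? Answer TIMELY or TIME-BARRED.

TIME-BARRED

The cause of action accrued on 2019-09-05, the date of the act.
The untolled deadline — 42 months after 2019-09-05 — is 2023-03-05.
The period was tolled for 137 days by the emergency suspension of filing deadlines (2022-05-17 to 2022-10-01), pushing the deadline to 2023-07-20.
Because the defendant's absence from the jurisdiction ran from 2023-05-08 to 2023-07-25, the deadline is extended by 78 days to 2023-10-06.
The pending related arbitration from 2020-12-13 to 2021-06-03 does not toll the period, because no stated rule makes a pending arbitration a tolling event.
Kowalski filed on 2023-10-23, after the 2023-10-06 deadline, so the action is time-barred.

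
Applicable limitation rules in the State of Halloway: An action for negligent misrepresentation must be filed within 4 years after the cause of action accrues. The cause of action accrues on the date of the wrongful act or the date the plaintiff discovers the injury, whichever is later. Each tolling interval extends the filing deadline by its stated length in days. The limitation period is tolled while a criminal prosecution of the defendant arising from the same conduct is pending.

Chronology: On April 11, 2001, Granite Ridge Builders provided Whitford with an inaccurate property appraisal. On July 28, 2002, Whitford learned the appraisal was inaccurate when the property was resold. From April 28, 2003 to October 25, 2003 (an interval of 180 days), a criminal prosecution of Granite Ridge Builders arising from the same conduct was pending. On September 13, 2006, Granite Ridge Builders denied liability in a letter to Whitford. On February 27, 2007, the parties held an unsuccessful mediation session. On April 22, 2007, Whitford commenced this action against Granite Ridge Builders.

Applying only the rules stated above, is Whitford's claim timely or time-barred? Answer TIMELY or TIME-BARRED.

Because discovery on July 28, 2002 post-dates the April 11, 2001 act, accrual under the later-of rule falls on July 28, 2002.
The untolled deadline — 4 years after July 28, 2002 — is July 28, 2006.
Because the pending criminal prosecution ran from April 28, 2003 to October 25, 2003, the deadline is extended by 180 days to January 24, 2007.
None of the other events listed affects the running of the period under the stated rules.
The April 22, 2007 filing falls after the January 24, 2007 deadline; the claim is time-barred.

TIME-BARRED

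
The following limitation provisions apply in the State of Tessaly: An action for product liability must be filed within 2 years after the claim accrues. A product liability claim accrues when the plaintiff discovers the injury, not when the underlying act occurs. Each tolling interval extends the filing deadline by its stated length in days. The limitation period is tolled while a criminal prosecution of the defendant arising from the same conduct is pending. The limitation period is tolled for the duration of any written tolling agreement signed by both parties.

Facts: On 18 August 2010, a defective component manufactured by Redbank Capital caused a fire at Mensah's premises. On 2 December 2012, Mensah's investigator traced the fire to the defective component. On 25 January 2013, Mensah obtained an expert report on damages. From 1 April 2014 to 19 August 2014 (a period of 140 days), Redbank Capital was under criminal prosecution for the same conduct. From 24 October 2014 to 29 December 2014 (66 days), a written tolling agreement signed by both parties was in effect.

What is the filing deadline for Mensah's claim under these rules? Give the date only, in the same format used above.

Under the discovery rule, the claim accrued on 2 December 2012, when Mensah discovered the injury — not on the 18 August 2010 date of the underlying act.
Adding the 2 years base period to 2 December 2012 gives a deadline of 2 December 2014, before any tolling.
The pending criminal prosecution from 1 April 2014 to 19 August 2014 tolled the period for 140 days, extending the deadline to 21 April 2015.
The written tolling agreement from 24 October 2014 to 29 December 2014 tolled the period for 66 days, extending the deadline to 26 June 2015.
None of the other events listed affects the running of the period under the stated rules.

26 June 2015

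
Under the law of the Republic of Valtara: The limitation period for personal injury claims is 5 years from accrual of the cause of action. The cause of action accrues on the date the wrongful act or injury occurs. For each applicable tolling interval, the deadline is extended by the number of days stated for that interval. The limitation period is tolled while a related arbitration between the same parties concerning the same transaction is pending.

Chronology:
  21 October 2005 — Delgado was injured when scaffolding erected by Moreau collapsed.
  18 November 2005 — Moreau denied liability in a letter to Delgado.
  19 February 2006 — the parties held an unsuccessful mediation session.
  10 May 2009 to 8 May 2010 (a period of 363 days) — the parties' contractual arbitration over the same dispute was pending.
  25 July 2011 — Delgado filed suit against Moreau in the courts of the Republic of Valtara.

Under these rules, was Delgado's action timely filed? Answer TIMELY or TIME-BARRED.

The limitation period began to run on 21 October 2005.
Adding the 5 years base period to 21 October 2005 gives a deadline of 21 October 2010, before any tolling.
Because the pending related arbitration ran from 10 May 2009 to 8 May 2010, the deadline is extended by 363 days to 19 October 2011.
Nothing else in the chronology tolls or restarts the period.
Delgado filed on 25 July 2011, before the 19 October 2011 deadline, so the action is timely.

TIMELY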